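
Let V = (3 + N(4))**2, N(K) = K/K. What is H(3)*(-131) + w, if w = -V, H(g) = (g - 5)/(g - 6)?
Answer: -310/3 ≈ -103.33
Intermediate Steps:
N(K) = 1
V = 16 (V = (3 + 1)**2 = 4**2 = 16)
H(g) = (-5 + g)/(-6 + g)
w = -16 (w = -1*16 = -16)
H(3)*(-131) + w = ((-5 + 3)/(-6 + 3))*(-131) - 16 = (-2/(-3))*(-131) - 16 = -1/3*(-2)*(-131) - 16 = (2/3)*(-131) - 16 = -262/3 - 16 = -310/3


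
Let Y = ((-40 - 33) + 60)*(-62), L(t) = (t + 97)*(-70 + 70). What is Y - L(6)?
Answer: 806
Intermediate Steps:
L(t) = 0 (L(t) = (97 + t)*0 = 0)
Y = 806 (Y = (-73 + 60)*(-62) = -13*(-62) = 806)
Y - L(6) = 806 - 1*0 = 806 + 0 = 806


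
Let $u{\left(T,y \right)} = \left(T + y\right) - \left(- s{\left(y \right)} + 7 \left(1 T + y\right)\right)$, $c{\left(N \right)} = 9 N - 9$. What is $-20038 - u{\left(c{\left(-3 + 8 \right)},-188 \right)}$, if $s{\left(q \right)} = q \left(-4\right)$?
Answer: $-21702$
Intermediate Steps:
$c{\left(N \right)} = -9 + 9 N$
$s{\left(q \right)} = - 4 q$
$u{\left(T,y \right)} = - 10 y - 6 T$ ($u{\left(T,y \right)} = \left(T + y\right) - \left(4 y + 7 \left(1 T + y\right)\right) = \left(T + y\right) - \left(4 y + 7 \left(T + y\right)\right) = \left(T + y\right) - \left(7 T + 11 y\right) = - 10 y - 6 T$)
$-20038 - u{\left(c{\left(-3 + 8 \right)},-188 \right)} = -20038 - \left(\left(-10\right) \left(-188\right) - 6 \left(-9 + 9 \left(-3 + 8\right)\right)\right) = -20038 - \left(1880 - 6 \left(-9 + 9 \cdot 5\right)\right) = -20038 - \left(1880 - 6 \left(-9 + 45\right)\right) = -20038 - \left(1880 - 216\right) = -20038 - 1664 = -21702$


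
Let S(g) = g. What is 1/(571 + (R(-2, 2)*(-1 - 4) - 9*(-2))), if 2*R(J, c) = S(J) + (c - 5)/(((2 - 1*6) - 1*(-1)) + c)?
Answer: 2/1173 ≈ 0.0017050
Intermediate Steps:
R(J, c) = J/2 + (-5 + c)/(2*(-3 + c)) (R(J, c) = (J + (c - 5)/(((2 - 1*6) - 1*(-1)) + c))/2 = (J + (-5 + c)/(((2 - 6) + 1) + c))/2 = (J + (-5 + c)/((-4 + 1) + c))/2 = (J + (-5 + c)/(-3 + c))/2 = J/2 + (-5 + c)/(2*(-3 + c)))
1/(571 + (R(-2, 2)*(-1 - 4) - 9*(-2))) = 1/(571 + (((-5 + 2 - 3*(-2) - 2*2)/(2*(-3 + 2)))*(-1 - 4) - 9*(-2))) = 1/(571 + (((½)*(-5 + 2 + 6 - 4)/(-1))*(-5) + 18)) = 1/(571 + (((½)*(-1)*(-1))*(-5) + 18)) = 1/(571 + ((½)*(-5) + 18)) = 1/(571 + (-5/2 + 18)) = 1/(571 + 31/2) = 1/(1173/2) = 2/1173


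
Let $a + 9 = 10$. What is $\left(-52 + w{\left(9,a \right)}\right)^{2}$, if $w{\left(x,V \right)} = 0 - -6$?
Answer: $2116$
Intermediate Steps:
$a = 1$ ($a = -9 + 10 = 1$)
$w{\left(x,V \right)} = 6$ ($w{\left(x,V \right)} = 0 + 6 = 6$)
$\left(-52 + w{\left(9,a \right)}\right)^{2} = \left(-52 + 6\right)^{2} = \left(-46\right)^{2} = 2116$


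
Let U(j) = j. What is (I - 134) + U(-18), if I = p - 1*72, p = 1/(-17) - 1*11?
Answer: -3996/17 ≈ -235.06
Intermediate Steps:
p = -188/17 (p = -1/17 - 11 = -188/17 ≈ -11.059)
I = -1412/17 (I = -188/17 - 1*72 = -188/17 - 72 = -1412/17 ≈ -83.059)
(I - 134) + U(-18) = (-1412/17 - 134) - 18 = -3690/17 - 18 = -3996/17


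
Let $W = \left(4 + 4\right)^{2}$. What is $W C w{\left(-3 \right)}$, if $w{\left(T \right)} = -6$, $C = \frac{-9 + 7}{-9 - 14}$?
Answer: $- \frac{768}{23} \approx -33.391$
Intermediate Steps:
$C = \frac{2}{23}$ ($C = - \frac{2}{-23} = \left(-2\right) \left(- \frac{1}{23}\right) = \frac{2}{23} \approx 0.086957$)
$W = 64$ ($W = 8^{2} = 64$)
$W C w{\left(-3 \right)} = 64 \cdot \frac{2}{23} \left(-6\right) = \frac{128}{23} \left(-6\right) = - \frac{768}{23}$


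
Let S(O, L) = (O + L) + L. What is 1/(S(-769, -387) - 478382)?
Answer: -1/479925 ≈ -2.0837e-6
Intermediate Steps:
S(O, L) = O + 2*L (S(O, L) = (L + O) + L = O + 2*L)
1/(S(-769, -387) - 478382) = 1/((-769 + 2*(-387)) - 478382) = 1/((-769 - 774) - 478382) = 1/(-1543 - 478382) = 1/(-479925) = -1/479925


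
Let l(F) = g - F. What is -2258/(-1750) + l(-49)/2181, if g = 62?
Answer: 853158/636125 ≈ 1.3412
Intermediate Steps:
l(F) = 62 - F
-2258/(-1750) + l(-49)/2181 = -2258/(-1750) + (62 - 1*(-49))/2181 = -2258*(-1/1750) + (62 + 49)*(1/2181) = 1129/875 + 111*(1/2181) = 1129/875 + 37/727 = 853158/636125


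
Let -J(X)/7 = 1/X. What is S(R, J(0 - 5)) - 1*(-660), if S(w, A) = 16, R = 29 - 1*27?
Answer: 676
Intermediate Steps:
J(X) = -7/X
R = 2 (R = 29 - 27 = 2)
S(R, J(0 - 5)) - 1*(-660) = 16 - 1*(-660) = 16 + 660 = 676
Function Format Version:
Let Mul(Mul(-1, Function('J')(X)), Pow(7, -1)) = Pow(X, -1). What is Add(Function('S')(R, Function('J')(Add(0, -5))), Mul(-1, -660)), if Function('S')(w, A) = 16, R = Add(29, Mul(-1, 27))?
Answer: 676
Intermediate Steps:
Function('J')(X) = Mul(-7, Pow(X, -1))
R = 2 (R = Add(29, -27) = 2)
Add(Function('S')(R, Function('J')(Add(0, -5))), Mul(-1, -660)) = Add(16, Mul(-1, -660)) = Add(16, 660) = 676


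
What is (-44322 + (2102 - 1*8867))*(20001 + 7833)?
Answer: -1421955558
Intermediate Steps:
(-44322 + (2102 - 1*8867))*(20001 + 7833) = (-44322 + (2102 - 8867))*27834 = (-44322 - 6765)*27834 = -51087*27834 = -1421955558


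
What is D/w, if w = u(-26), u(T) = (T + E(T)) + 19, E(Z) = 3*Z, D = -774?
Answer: 774/85 ≈ 9.1059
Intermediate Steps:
u(T) = 19 + 4*T (u(T) = (T + 3*T) + 19 = 4*T + 19 = 19 + 4*T)
w = -85 (w = 19 + 4*(-26) = 19 - 104 = -85)
D/w = -774/(-85) = -774*(-1/85) = 774/85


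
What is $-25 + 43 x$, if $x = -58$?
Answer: $-2519$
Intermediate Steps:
$-25 + 43 x = -25 + 43 \left(-58\right) = -25 - 2494 = -2519$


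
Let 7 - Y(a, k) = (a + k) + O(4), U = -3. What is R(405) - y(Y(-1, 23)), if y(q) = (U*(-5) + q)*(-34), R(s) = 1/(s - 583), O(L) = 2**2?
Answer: -24209/178 ≈ -136.01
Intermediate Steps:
O(L) = 4
R(s) = 1/(-583 + s)
Y(a, k) = 3 - a - k (Y(a, k) = 7 - ((a + k) + 4) = 7 - (4 + a + k) = 7 + (-4 - a - k) = 3 - a - k)
y(q) = -510 - 34*q (y(q) = (-3*(-5) + q)*(-34) = (15 + q)*(-34) = -510 - 34*q)
R(405) - y(Y(-1, 23)) = 1/(-583 + 405) - (-510 - 34*(3 - 1*(-1) - 1*23)) = 1/(-178) - (-510 - 34*(3 + 1 - 23)) = -1/178 - (-510 - 34*(-19)) = -1/178 - (-510 + 646) = -1/178 - 1*136 = -1/178 - 136 = -24209/178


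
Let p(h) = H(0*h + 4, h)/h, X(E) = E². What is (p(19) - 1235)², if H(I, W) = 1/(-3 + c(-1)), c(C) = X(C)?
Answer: 2202518761/1444 ≈ 1.5253e+6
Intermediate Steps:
c(C) = C²
H(I, W) = -½ (H(I, W) = 1/(-3 + (-1)²) = 1/(-3 + 1) = 1/(-2) = -½)
p(h) = -1/(2*h)
(p(19) - 1235)² = (-½/19 - 1235)² = (-½*1/19 - 1235)² = (-1/38 - 1235)² = (-46931/38)² = 2202518761/1444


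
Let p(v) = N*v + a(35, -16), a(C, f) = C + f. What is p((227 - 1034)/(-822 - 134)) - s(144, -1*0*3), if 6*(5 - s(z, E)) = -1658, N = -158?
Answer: -567445/1434 ≈ -395.71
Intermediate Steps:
p(v) = 19 - 158*v (p(v) = -158*v + (35 - 16) = -158*v + 19 = 19 - 158*v)
s(z, E) = 844/3 (s(z, E) = 5 - ⅙*(-1658) = 5 + 829/3 = 844/3)
p((227 - 1034)/(-822 - 134)) - s(144, -1*0*3) = (19 - 158*(227 - 1034)/(-822 - 134)) - 1*844/3 = (19 - (-127506)/(-956)) - 844/3 = (19 - (-127506)*(-1)/956) - 844/3 = (19 - 158*807/956) - 844/3 = (19 - 63753/478) - 844/3 = -54671/478 - 844/3 = -567445/1434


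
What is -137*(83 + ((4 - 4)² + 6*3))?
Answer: -13837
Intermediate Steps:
-137*(83 + ((4 - 4)² + 6*3)) = -137*(83 + (0² + 18)) = -137*(83 + (0 + 18)) = -137*(83 + 18) = -137*101 = -13837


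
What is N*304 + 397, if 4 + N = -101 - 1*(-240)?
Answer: 41437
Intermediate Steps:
N = 135 (N = -4 + (-101 - 1*(-240)) = -4 + (-101 + 240) = -4 + 139 = 135)
N*304 + 397 = 135*304 + 397 = 41040 + 397 = 41437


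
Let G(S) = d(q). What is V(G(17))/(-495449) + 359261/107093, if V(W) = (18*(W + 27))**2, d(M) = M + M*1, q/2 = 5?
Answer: 14478189943/7579874251 ≈ 1.9101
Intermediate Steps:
q = 10 (q = 2*5 = 10)
d(M) = 2*M (d(M) = M + M = 2*M)
G(S) = 20 (G(S) = 2*10 = 20)
V(W) = (486 + 18*W)**2 (V(W) = (18*(27 + W))**2 = (486 + 18*W)**2)
V(G(17))/(-495449) + 359261/107093 = (324*(27 + 20)**2)/(-495449) + 359261/107093 = (324*47**2)*(-1/495449) + 359261*(1/107093) = (324*2209)*(-1/495449) + 51323/15299 = 715716*(-1/495449) + 51323/15299 = -715716/495449 + 51323/15299 = 14478189943/7579874251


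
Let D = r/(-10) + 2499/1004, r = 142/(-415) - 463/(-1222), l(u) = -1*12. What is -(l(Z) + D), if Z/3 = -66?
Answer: 3027783699/318224075 ≈ 9.5146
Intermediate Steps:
Z = -198 (Z = 3*(-66) = -198)
l(u) = -12
r = 18621/507130 (r = 142*(-1/415) - 463*(-1/1222) = -142/415 + 463/1222 = 18621/507130 ≈ 0.036718)
D = 790905201/318224075 (D = (18621/507130)/(-10) + 2499/1004 = (18621/507130)*(-⅒) + 2499*(1/1004) = -18621/5071300 + 2499/1004 = 790905201/318224075 ≈ 2.4854)
-(l(Z) + D) = -(-12 + 790905201/318224075) = -1*(-3027783699/318224075) = 3027783699/318224075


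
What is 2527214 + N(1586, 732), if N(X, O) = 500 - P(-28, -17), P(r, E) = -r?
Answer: 2527686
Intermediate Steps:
N(X, O) = 472 (N(X, O) = 500 - (-1)*(-28) = 500 - 1*28 = 500 - 28 = 472)
2527214 + N(1586, 732) = 2527214 + 472 = 2527686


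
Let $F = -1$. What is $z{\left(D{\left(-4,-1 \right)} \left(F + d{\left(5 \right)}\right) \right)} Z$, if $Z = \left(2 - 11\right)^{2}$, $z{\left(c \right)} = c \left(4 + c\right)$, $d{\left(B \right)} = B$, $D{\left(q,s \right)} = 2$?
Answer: $7776$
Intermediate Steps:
$Z = 81$ ($Z = \left(-9\right)^{2} = 81$)
$z{\left(D{\left(-4,-1 \right)} \left(F + d{\left(5 \right)}\right) \right)} Z = 2 \left(-1 + 5\right) \left(4 + 2 \left(-1 + 5\right)\right) 81 = 2 \cdot 4 \left(4 + 2 \cdot 4\right) 81 = 8 \left(4 + 8\right) 81 = 8 \cdot 12 \cdot 81 = 96 \cdot 81 = 7776$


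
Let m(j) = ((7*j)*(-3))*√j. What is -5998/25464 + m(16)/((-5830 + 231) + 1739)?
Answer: 1383917/12286380 ≈ 0.11264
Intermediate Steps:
m(j) = -21*j^(3/2) (m(j) = (-21*j)*√j = -21*j^(3/2))
-5998/25464 + m(16)/((-5830 + 231) + 1739) = -5998/25464 + (-21*16^(3/2))/((-5830 + 231) + 1739) = -5998*1/25464 + (-21*64)/(-5599 + 1739) = -2999/12732 - 1344/(-3860) = -2999/12732 - 1344*(-1/3860) = -2999/12732 + 336/965 = 1383917/12286380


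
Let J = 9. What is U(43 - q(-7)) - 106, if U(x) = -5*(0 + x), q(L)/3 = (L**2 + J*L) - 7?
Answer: -636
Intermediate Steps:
q(L) = -21 + 3*L**2 + 27*L (q(L) = 3*((L**2 + 9*L) - 7) = 3*(-7 + L**2 + 9*L) = -21 + 3*L**2 + 27*L)
U(x) = -5*x
U(43 - q(-7)) - 106 = -5*(43 - (-21 + 3*(-7)**2 + 27*(-7))) - 106 = -5*(43 - (-21 + 3*49 - 189)) - 106 = -5*(43 - (-21 + 147 - 189)) - 106 = -5*(43 - 1*(-63)) - 106 = -5*(43 + 63) - 106 = -5*106 - 106 = -530 - 106 = -636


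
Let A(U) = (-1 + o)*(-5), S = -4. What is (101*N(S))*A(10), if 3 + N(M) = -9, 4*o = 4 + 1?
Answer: 1515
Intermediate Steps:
o = 5/4 (o = (4 + 1)/4 = (¼)*5 = 5/4 ≈ 1.2500)
N(M) = -12 (N(M) = -3 - 9 = -12)
A(U) = -5/4 (A(U) = (-1 + 5/4)*(-5) = (¼)*(-5) = -5/4)
(101*N(S))*A(10) = (101*(-12))*(-5/4) = -1212*(-5/4) = 1515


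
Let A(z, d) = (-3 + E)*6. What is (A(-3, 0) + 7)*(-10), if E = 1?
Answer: 50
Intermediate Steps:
A(z, d) = -12 (A(z, d) = (-3 + 1)*6 = -2*6 = -12)
(A(-3, 0) + 7)*(-10) = (-12 + 7)*(-10) = -5*(-10) = 50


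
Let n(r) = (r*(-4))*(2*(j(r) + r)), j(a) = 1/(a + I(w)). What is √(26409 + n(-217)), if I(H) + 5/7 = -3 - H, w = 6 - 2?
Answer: I*√7163504023/143 ≈ 591.87*I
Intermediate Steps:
w = 4
I(H) = -26/7 - H (I(H) = -5/7 + (-3 - H) = -26/7 - H)
j(a) = 1/(-54/7 + a) (j(a) = 1/(a + (-26/7 - 1*4)) = 1/(a + (-26/7 - 4)) = 1/(a - 54/7) = 1/(-54/7 + a))
n(r) = -4*r*(2*r + 14/(-54 + 7*r)) (n(r) = (r*(-4))*(2*(7/(-54 + 7*r) + r)) = (-4*r)*(2*(r + 7/(-54 + 7*r))) = (-4*r)*(2*r + 14/(-54 + 7*r)) = -4*r*(2*r + 14/(-54 + 7*r)))
√(26409 + n(-217)) = √(26409 - 8*(-217)*(7 - 217*(-54 + 7*(-217)))/(-54 + 7*(-217))) = √(26409 - 8*(-217)*(7 - 217*(-54 - 1519))/(-54 - 1519)) = √(26409 - 8*(-217)*(7 - 217*(-1573))/(-1573)) = √(26409 - 8*(-217)*(-1/1573)*(7 + 341341)) = √(26409 - 8*(-217)*(-1/1573)*341348) = √(26409 - 592580128/1573) = √(-551038771/1573) = I*√7163504023/143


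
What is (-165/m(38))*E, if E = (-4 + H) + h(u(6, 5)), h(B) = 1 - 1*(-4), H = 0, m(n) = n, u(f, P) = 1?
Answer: -165/38 ≈ -4.3421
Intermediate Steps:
h(B) = 5 (h(B) = 1 + 4 = 5)
E = 1 (E = (-4 + 0) + 5 = -4 + 5 = 1)
(-165/m(38))*E = -165/38*1 = -165/38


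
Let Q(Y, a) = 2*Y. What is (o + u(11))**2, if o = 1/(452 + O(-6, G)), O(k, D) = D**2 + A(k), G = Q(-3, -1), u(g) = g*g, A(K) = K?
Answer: 3401572329/232324 ≈ 14642.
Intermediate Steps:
u(g) = g**2
G = -6 (G = 2*(-3) = -6)
O(k, D) = k + D**2 (O(k, D) = D**2 + k = k + D**2)
o = 1/482 (o = 1/(452 + (-6 + (-6)**2)) = 1/(452 + (-6 + 36)) = 1/(452 + 30) = 1/482 ≈ 0.0020747)
(o + u(11))**2 = (1/482 + 11**2)**2 = (1/482 + 121)**2 = (58323/482)**2 = 3401572329/232324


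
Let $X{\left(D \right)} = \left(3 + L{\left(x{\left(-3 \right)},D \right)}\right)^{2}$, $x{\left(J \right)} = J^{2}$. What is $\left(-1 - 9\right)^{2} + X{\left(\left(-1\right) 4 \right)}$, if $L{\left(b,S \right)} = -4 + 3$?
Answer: $104$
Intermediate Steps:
$L{\left(b,S \right)} = -1$
$X{\left(D \right)} = 4$ ($X{\left(D \right)} = \left(3 - 1\right)^{2} = 2^{2} = 4$)
$\left(-1 - 9\right)^{2} + X{\left(\left(-1\right) 4 \right)} = \left(-1 - 9\right)^{2} + 4 = \left(-10\right)^{2} + 4 = 100 + 4 = 104$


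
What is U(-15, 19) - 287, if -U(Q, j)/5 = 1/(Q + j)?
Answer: -1153/4 ≈ -288.25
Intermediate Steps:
U(Q, j) = -5/(Q + j)
U(-15, 19) - 287 = -5/(-15 + 19) - 287 = -5/4 - 287 = -1153/4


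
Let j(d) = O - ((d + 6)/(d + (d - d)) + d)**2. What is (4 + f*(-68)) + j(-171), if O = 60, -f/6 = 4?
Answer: -88424560/3249 ≈ -27216.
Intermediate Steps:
f = -24 (f = -6*4 = -24)
j(d) = 60 - (d + (6 + d)/d)**2 (j(d) = 60 - ((d + 6)/(d + (d - d)) + d)**2 = 60 - ((6 + d)/(d + 0) + d)**2 = 60 - ((6 + d)/d + d)**2 = 60 - (d + (6 + d)/d)**2)
(4 + f*(-68)) + j(-171) = (4 - 24*(-68)) + (60 - 1*(6 - 171 + (-171)**2)**2/(-171)**2) = (4 + 1632) + (60 - 1*1/29241*(6 - 171 + 29241)**2) = 1636 + (60 - 1*1/29241*29076**2) = 1636 + (60 - 1*1/29241*845413776) = 1636 + (60 - 93934864/3249) = 1636 - 93739924/3249 = -88424560/3249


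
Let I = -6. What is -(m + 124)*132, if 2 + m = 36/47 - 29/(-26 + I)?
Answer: -6138099/376 ≈ -16325.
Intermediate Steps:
m = -493/1504 (m = -2 + (36/47 - 29/(-26 - 6)) = -2 + (36*(1/47) - 29/(-32)) = -2 + (36/47 - 29*(-1/32)) = -2 + (36/47 + 29/32) = -2 + 2515/1504 = -493/1504 ≈ -0.32779)
-(m + 124)*132 = -(-493/1504 + 124)*132 = -186003*132/1504 = -1*6138099/376 = -6138099/376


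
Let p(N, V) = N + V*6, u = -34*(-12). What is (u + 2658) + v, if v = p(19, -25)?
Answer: 2935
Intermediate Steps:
u = 408
p(N, V) = N + 6*V
v = -131 (v = 19 + 6*(-25) = 19 - 150 = -131)
(u + 2658) + v = (408 + 2658) - 131 = 3066 - 131 = 2935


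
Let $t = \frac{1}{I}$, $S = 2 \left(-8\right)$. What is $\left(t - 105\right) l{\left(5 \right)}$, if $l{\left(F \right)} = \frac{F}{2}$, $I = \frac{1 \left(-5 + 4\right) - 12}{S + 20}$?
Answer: $- \frac{6845}{26} \approx -263.27$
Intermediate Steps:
$S = -16$
$I = - \frac{13}{4}$ ($I = \frac{1 \left(-5 + 4\right) - 12}{-16 + 20} = \frac{1 \left(-1\right) - 12}{4} = \left(-1 - 12\right) \frac{1}{4} = \left(-13\right) \frac{1}{4} = - \frac{13}{4} \approx -3.25$)
$l{\left(F \right)} = \frac{F}{2}$ ($l{\left(F \right)} = F \frac{1}{2} = \frac{F}{2}$)
$t = - \frac{4}{13}$ ($t = \frac{1}{- \frac{13}{4}} = - \frac{4}{13} \approx -0.30769$)
$\left(t - 105\right) l{\left(5 \right)} = \left(- \frac{4}{13} - 105\right) \frac{1}{2} \cdot 5 = \left(- \frac{1369}{13}\right) \frac{5}{2} = - \frac{6845}{26}$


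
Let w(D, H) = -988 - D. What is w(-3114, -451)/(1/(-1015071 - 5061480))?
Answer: -12918747426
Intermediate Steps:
w(-3114, -451)/(1/(-1015071 - 5061480)) = (-988 - 1*(-3114))/(1/(-1015071 - 5061480)) = (-988 + 3114)/(1/(-6076551)) = 2126/(-1/6076551) = 2126*(-6076551) = -12918747426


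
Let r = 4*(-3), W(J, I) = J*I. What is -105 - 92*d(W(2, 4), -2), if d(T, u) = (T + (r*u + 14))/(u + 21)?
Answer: -6227/19 ≈ -327.74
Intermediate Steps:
W(J, I) = I*J
r = -12
d(T, u) = (14 + T - 12*u)/(21 + u) (d(T, u) = (T + (-12*u + 14))/(u + 21) = (T + (14 - 12*u))/(21 + u) = (14 + T - 12*u)/(21 + u))
-105 - 92*d(W(2, 4), -2) = -105 - 92*(14 + 4*2 - 12*(-2))/(21 - 2) = -105 - 92*(14 + 8 + 24)/19 = -105 - 92*46/19 = -105 - 4232/19 = -6227/19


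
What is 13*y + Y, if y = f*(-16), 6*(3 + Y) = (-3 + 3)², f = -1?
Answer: 205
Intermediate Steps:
Y = -3 (Y = -3 + (-3 + 3)²/6 = -3 + (⅙)*0² = -3 + (⅙)*0 = -3 + 0 = -3)
y = 16 (y = -1*(-16) = 16)
13*y + Y = 13*16 - 3 = 208 - 3 = 205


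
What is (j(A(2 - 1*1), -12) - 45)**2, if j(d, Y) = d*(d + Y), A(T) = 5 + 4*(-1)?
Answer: 3136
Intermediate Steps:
A(T) = 1 (A(T) = 5 - 4 = 1)
j(d, Y) = d*(Y + d)
(j(A(2 - 1*1), -12) - 45)**2 = (1*(-12 + 1) - 45)**2 = (1*(-11) - 45)**2 = (-11 - 45)**2 = (-56)**2 = 3136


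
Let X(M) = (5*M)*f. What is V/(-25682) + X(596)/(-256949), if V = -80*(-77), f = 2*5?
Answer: -1174064720/3299482109 ≈ -0.35583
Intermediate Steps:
f = 10
V = 6160
X(M) = 50*M (X(M) = (5*M)*10 = 50*M)
V/(-25682) + X(596)/(-256949) = 6160/(-25682) + (50*596)/(-256949) = 6160*(-1/25682) + 29800*(-1/256949) = -3080/12841 - 29800/256949 = -1174064720/3299482109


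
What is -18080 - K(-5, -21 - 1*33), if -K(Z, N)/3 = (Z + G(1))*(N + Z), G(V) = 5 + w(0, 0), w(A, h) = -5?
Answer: -17195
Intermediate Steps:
G(V) = 0 (G(V) = 5 - 5 = 0)
K(Z, N) = -3*Z*(N + Z) (K(Z, N) = -3*(Z + 0)*(N + Z) = -3*Z*(N + Z))
-18080 - K(-5, -21 - 1*33) = -18080 - 3*(-5)*(-(-21 - 1*33) - 1*(-5)) = -18080 - 3*(-5)*(-(-21 - 33) + 5) = -18080 - 3*(-5)*(-1*(-54) + 5) = -18080 - 3*(-5)*(54 + 5) = -18080 - 3*(-5)*59 = -18080 - 1*(-885) = -18080 + 885 = -17195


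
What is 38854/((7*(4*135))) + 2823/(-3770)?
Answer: 3395216/356265 ≈ 9.5300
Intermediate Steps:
38854/((7*(4*135))) + 2823/(-3770) = 38854/((7*540)) + 2823*(-1/3770) = 38854/3780 - 2823/3770 = 38854*(1/3780) - 2823/3770 = 19427/1890 - 2823/3770 = 3395216/356265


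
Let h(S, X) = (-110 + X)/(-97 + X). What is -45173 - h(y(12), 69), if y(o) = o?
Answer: -1264885/28 ≈ -45174.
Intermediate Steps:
h(S, X) = (-110 + X)/(-97 + X)
-45173 - h(y(12), 69) = -45173 - (-110 + 69)/(-97 + 69) = -45173 - (-41)/(-28) = -45173 - (-1)*(-41)/28 = -45173 - 1*41/28 = -45173 - 41/28 = -1264885/28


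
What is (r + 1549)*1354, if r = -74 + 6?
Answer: 2005274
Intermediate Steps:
r = -68
(r + 1549)*1354 = (-68 + 1549)*1354 = 1481*1354 = 2005274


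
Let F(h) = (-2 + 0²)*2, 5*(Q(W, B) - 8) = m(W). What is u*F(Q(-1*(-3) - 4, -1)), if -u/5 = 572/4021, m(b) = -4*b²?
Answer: 11440/4021 ≈ 2.8451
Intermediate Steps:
Q(W, B) = 8 - 4*W²/5 (Q(W, B) = 8 + (-4*W²)/5 = 8 - 4*W²/5)
u = -2860/4021 ≈ -0.71127
F(h) = -4 (F(h) = (-2 + 0)*2 = -2*2 = -4)
u*F(Q(-1*(-3) - 4, -1)) = -2860/4021*(-4) = 11440/4021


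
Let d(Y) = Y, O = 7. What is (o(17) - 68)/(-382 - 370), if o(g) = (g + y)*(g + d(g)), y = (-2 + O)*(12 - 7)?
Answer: -85/47 ≈ -1.8085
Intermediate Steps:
y = 25 (y = (-2 + 7)*(12 - 7) = 5*5 = 25)
o(g) = 2*g*(25 + g) (o(g) = (g + 25)*(g + g) = (25 + g)*(2*g) = 2*g*(25 + g))
(o(17) - 68)/(-382 - 370) = (2*17*(25 + 17) - 68)/(-382 - 370) = (2*17*42 - 68)/(-752) = (1428 - 68)*(-1/752) = 1360*(-1/752) = -85/47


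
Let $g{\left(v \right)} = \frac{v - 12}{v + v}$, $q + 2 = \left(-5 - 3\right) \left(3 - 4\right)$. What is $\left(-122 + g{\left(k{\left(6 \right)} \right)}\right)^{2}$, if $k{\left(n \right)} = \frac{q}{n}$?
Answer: $\frac{65025}{4} \approx 16256.0$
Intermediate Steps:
$q = 6$ ($q = -2 + \left(-5 - 3\right) \left(3 - 4\right) = -2 - -8 = -2 + 8 = 6$)
$k{\left(n \right)} = \frac{6}{n}$
$g{\left(v \right)} = \frac{-12 + v}{2 v}$
$\left(-122 + g{\left(k{\left(6 \right)} \right)}\right)^{2} = \left(-122 + \frac{-12 + \frac{6}{6}}{2 \cdot \frac{6}{6}}\right)^{2} = \left(-122 + \frac{-12 + 6 \cdot \frac{1}{6}}{2 \cdot 6 \cdot \frac{1}{6}}\right)^{2} = \left(-122 + \frac{-12 + 1}{2 \cdot 1}\right)^{2} = \left(-122 + \frac{1}{2} \cdot 1 \left(-11\right)\right)^{2} = \left(-122 - \frac{11}{2}\right)^{2} = \left(- \frac{255}{2}\right)^{2} = \frac{65025}{4}$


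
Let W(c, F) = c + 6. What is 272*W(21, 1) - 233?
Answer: 7111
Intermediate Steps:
W(c, F) = 6 + c
272*W(21, 1) - 233 = 272*(6 + 21) - 233 = 272*27 - 233 = 7344 - 233 = 7111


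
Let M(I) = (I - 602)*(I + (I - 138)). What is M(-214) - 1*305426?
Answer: 156430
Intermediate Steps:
M(I) = (-602 + I)*(-138 + 2*I) (M(I) = (-602 + I)*(I + (-138 + I)) = (-602 + I)*(-138 + 2*I))
M(-214) - 1*305426 = (83076 - 1342*(-214) + 2*(-214)²) - 1*305426 = (83076 + 287188 + 2*45796) - 305426 = (83076 + 287188 + 91592) - 305426 = 461856 - 305426 = 156430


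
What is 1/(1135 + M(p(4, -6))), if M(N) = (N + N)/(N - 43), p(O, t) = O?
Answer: 39/44257 ≈ 0.00088122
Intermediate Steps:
M(N) = 2*N/(-43 + N) (M(N) = (2*N)/(-43 + N) = 2*N/(-43 + N))
1/(1135 + M(p(4, -6))) = 1/(1135 + 2*4/(-43 + 4)) = 1/(1135 + 2*4/(-39)) = 1/(1135 + 2*4*(-1/39)) = 1/(1135 - 8/39) = 1/(44257/39) = 39/44257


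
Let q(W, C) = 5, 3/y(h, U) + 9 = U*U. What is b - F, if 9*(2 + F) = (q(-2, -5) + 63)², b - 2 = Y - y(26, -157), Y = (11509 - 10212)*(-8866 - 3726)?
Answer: -3621858338587/221760 ≈ -1.6332e+7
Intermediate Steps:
y(h, U) = 3/(-9 + U²) (y(h, U) = 3/(-9 + U*U) = 3/(-9 + U²))
Y = -16331824 (Y = 1297*(-12592) = -16331824)
b = -402416094083/24640 (b = 2 + (-16331824 - 3/(-9 + (-157)²)) = 2 + (-16331824 - 3/(-9 + 24649)) = 2 + (-16331824 - 3/24640) = 2 - 402416143363/24640 = -402416094083/24640 ≈ -1.6332e+7)
F = 4606/9 (F = -2 + (5 + 63)²/9 = -2 + (⅑)*68² = -2 + (⅑)*4624 = -2 + 4624/9 = 4606/9 ≈ 511.78)
b - F = -402416094083/24640 - 1*4606/9 = -402416094083/24640 - 4606/9 = -3621858338587/221760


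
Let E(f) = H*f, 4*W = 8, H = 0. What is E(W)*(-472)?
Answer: 0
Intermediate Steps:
W = 2 (W = (¼)*8 = 2)
E(f) = 0 (E(f) = 0*f = 0)
E(W)*(-472) = 0*(-472) = 0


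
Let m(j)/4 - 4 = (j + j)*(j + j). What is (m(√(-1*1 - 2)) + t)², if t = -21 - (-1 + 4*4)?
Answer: 4624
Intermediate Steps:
m(j) = 16 + 16*j² (m(j) = 16 + 4*((j + j)*(j + j)) = 16 + 4*((2*j)*(2*j)) = 16 + 4*(4*j²) = 16 + 16*j²)
t = -36 (t = -21 - (-1 + 16) = -21 - 1*15 = -21 - 15 = -36)
(m(√(-1*1 - 2)) + t)² = ((16 + 16*(√(-1*1 - 2))²) - 36)² = ((16 + 16*(√(-1 - 2))²) - 36)² = ((16 + 16*(√(-3))²) - 36)² = ((16 + 16*(I*√3)²) - 36)² = ((16 + 16*(-3)) - 36)² = ((16 - 48) - 36)² = (-32 - 36)² = (-68)² = 4624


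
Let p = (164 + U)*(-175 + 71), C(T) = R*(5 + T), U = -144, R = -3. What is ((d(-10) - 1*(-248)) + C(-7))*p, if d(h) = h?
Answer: -507520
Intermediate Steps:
C(T) = -15 - 3*T (C(T) = -3*(5 + T) = -15 - 3*T)
p = -2080 (p = (164 - 144)*(-175 + 71) = 20*(-104) = -2080)
((d(-10) - 1*(-248)) + C(-7))*p = ((-10 - 1*(-248)) + (-15 - 3*(-7)))*(-2080) = ((-10 + 248) + (-15 + 21))*(-2080) = (238 + 6)*(-2080) = 244*(-2080) = -507520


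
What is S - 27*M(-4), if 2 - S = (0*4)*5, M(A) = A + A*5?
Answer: 650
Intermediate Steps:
M(A) = 6*A (M(A) = A + 5*A = 6*A)
S = 2 (S = 2 - 0*4*5 = 2 - 0*5 = 2 - 1*0 = 2 + 0 = 2)
S - 27*M(-4) = 2 - 162*(-4) = 2 - 27*(-24) = 2 + 648 = 650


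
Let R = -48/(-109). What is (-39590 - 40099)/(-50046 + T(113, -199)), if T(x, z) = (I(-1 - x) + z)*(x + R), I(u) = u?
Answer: 8686101/9325259 ≈ 0.93146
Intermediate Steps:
R = 48/109 (R = -48*(-1/109) = 48/109 ≈ 0.44037)
T(x, z) = (48/109 + x)*(-1 + z - x) (T(x, z) = ((-1 - x) + z)*(x + 48/109) = (-1 + z - x)*(48/109 + x) = (48/109 + x)*(-1 + z - x))
(-39590 - 40099)/(-50046 + T(113, -199)) = (-39590 - 40099)/(-50046 + (-48/109 - 1*113² - 157/109*113 + (48/109)*(-199) + 113*(-199))) = -79689/(-50046 + (-48/109 - 1*12769 - 17741/109 - 9552/109 - 22487)) = -79689/(-50046 + (-48/109 - 12769 - 17741/109 - 9552/109 - 22487)) = -79689/(-50046 - 3870245/109) = -79689/(-9325259/109) = -79689*(-109/9325259) = 8686101/9325259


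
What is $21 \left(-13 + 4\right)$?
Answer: $-189$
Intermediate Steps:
$21 \left(-13 + 4\right) = 21 \left(-9\right) = -189$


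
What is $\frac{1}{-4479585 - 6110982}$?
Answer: $- \frac{1}{10590567} \approx -9.4424 \cdot 10^{-8}$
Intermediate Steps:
$\frac{1}{-4479585 - 6110982} = \frac{1}{-10590567} = - \frac{1}{10590567}$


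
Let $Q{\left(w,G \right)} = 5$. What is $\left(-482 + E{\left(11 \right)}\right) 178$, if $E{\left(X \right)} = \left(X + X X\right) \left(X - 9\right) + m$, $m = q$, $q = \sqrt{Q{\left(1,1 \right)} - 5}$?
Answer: $-38804$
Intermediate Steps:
$q = 0$ ($q = \sqrt{5 - 5} = \sqrt{0} = 0$)
$m = 0$
$E{\left(X \right)} = \left(-9 + X\right) \left(X + X^{2}\right)$ ($E{\left(X \right)} = \left(X + X X\right) \left(X - 9\right) + 0 = \left(X + X^{2}\right) \left(-9 + X\right) + 0 = \left(-9 + X\right) \left(X + X^{2}\right) + 0 = \left(-9 + X\right) \left(X + X^{2}\right)$)
$\left(-482 + E{\left(11 \right)}\right) 178 = \left(-482 + 11 \left(-9 + 11^{2} - 88\right)\right) 178 = \left(-482 + 11 \left(-9 + 121 - 88\right)\right) 178 = \left(-482 + 11 \cdot 24\right) 178 = \left(-482 + 264\right) 178 = \left(-218\right) 178 = -38804$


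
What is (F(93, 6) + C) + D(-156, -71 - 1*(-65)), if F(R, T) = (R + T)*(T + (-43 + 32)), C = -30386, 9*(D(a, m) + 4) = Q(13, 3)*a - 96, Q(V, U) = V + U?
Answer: -31173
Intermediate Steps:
Q(V, U) = U + V
D(a, m) = -44/3 + 16*a/9 (D(a, m) = -4 + ((3 + 13)*a - 96)/9 = -4 + (16*a - 96)/9 = -4 + (-96 + 16*a)/9 = -4 + (-32/3 + 16*a/9) = -44/3 + 16*a/9)
F(R, T) = (-11 + T)*(R + T) (F(R, T) = (R + T)*(T - 11) = (R + T)*(-11 + T) = (-11 + T)*(R + T))
(F(93, 6) + C) + D(-156, -71 - 1*(-65)) = ((6**2 - 11*93 - 11*6 + 93*6) - 30386) + (-44/3 + (16/9)*(-156)) = ((36 - 1023 - 66 + 558) - 30386) + (-44/3 - 832/3) = (-495 - 30386) - 292 = -30881 - 292 = -31173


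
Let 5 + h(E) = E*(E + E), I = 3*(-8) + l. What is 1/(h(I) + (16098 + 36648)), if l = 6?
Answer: 1/53389 ≈ 1.8730e-5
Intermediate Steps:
I = -18 (I = 3*(-8) + 6 = -24 + 6 = -18)
h(E) = -5 + 2*E**2 (h(E) = -5 + E*(E + E) = -5 + E*(2*E) = -5 + 2*E**2)
1/(h(I) + (16098 + 36648)) = 1/((-5 + 2*(-18)**2) + (16098 + 36648)) = 1/((-5 + 2*324) + 52746) = 1/((-5 + 648) + 52746) = 1/(643 + 52746) = 1/53389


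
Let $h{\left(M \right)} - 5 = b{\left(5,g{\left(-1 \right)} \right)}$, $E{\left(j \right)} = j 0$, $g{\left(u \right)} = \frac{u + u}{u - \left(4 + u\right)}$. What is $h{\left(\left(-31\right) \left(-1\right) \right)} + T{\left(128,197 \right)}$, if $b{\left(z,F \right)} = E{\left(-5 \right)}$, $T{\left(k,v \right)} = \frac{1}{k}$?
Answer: $\frac{641}{128} \approx 5.0078$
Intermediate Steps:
$g{\left(u \right)} = - \frac{u}{2}$ ($g{\left(u \right)} = \frac{2 u}{-4} = 2 u \left(- \frac{1}{4}\right) = - \frac{u}{2}$)
$E{\left(j \right)} = 0$
$b{\left(z,F \right)} = 0$
$h{\left(M \right)} = 5$ ($h{\left(M \right)} = 5 + 0 = 5$)
$h{\left(\left(-31\right) \left(-1\right) \right)} + T{\left(128,197 \right)} = 5 + \frac{1}{128} = \frac{641}{128}$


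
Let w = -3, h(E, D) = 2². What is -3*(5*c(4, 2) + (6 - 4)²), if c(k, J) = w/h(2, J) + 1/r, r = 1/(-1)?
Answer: 57/4 ≈ 14.250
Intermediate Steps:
h(E, D) = 4
r = -1
c(k, J) = -7/4 (c(k, J) = -3/4 + 1/(-1) = -3*¼ + 1*(-1) = -¾ - 1 = -7/4)
-3*(5*c(4, 2) + (6 - 4)²) = -3*(5*(-7/4) + (6 - 4)²) = -3*(-35/4 + 2²) = -3*(-35/4 + 4) = -3*(-19/4) = 57/4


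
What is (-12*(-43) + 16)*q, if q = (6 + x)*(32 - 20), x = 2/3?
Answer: 42560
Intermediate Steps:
x = 2/3 (x = 2*(1/3) = 2/3 ≈ 0.66667)
q = 80 (q = (6 + 2/3)*(32 - 20) = (20/3)*12 = 80)
(-12*(-43) + 16)*q = (-12*(-43) + 16)*80 = (516 + 16)*80 = 532*80 = 42560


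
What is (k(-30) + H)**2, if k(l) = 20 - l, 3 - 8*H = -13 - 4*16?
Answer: 3600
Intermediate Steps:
H = 10 (H = 3/8 - (-13 - 4*16)/8 = 3/8 - (-13 - 64)/8 = 3/8 - 1/8*(-77) = 3/8 + 77/8 = 10)
(k(-30) + H)**2 = ((20 - 1*(-30)) + 10)**2 = ((20 + 30) + 10)**2 = (50 + 10)**2 = 60**2 = 3600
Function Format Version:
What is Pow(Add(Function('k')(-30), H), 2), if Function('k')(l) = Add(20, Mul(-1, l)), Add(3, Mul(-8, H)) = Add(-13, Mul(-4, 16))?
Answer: 3600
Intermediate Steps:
H = 10 (H = Add(Rational(3, 8), Mul(Rational(-1, 8), Add(-13, Mul(-4, 16)))) = Add(Rational(3, 8), Mul(Rational(-1, 8), Add(-13, -64))) = Add(Rational(3, 8), Mul(Rational(-1, 8), -77)) = Add(Rational(3, 8), Rational(77, 8)) = 10)
Pow(Add(Function('k')(-30), H), 2) = Pow(Add(Add(20, Mul(-1, -30)), 10), 2) = Pow(Add(Add(20, 30), 10), 2) = Pow(Add(50, 10), 2) = Pow(60, 2) = 3600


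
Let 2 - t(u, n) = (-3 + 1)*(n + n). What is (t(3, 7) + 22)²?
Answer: 2704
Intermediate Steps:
t(u, n) = 2 + 4*n (t(u, n) = 2 - (-3 + 1)*(n + n) = 2 - (-2)*2*n = 2 - (-4)*n = 2 + 4*n)
(t(3, 7) + 22)² = ((2 + 4*7) + 22)² = ((2 + 28) + 22)² = (30 + 22)² = 52² = 2704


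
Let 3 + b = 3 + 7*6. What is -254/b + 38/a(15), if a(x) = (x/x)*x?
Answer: -123/35 ≈ -3.5143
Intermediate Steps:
a(x) = x (a(x) = 1*x = x)
b = 42 (b = -3 + (3 + 7*6) = -3 + (3 + 42) = -3 + 45 = 42)
-254/b + 38/a(15) = -254/42 + 38/15 = -254*1/42 + 38*(1/15) = -127/21 + 38/15 = -123/35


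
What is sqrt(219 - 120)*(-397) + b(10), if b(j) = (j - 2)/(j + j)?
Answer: 2/5 - 1191*sqrt(11) ≈ -3949.7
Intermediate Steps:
b(j) = (-2 + j)/(2*j) (b(j) = (-2 + j)/((2*j)) = (-2 + j)*(1/(2*j)) = (-2 + j)/(2*j))
sqrt(219 - 120)*(-397) + b(10) = sqrt(219 - 120)*(-397) + (1/2)*(-2 + 10)/10 = sqrt(99)*(-397) + (1/2)*(1/10)*8 = (3*sqrt(11))*(-397) + 2/5 = -1191*sqrt(11) + 2/5 = 2/5 - 1191*sqrt(11)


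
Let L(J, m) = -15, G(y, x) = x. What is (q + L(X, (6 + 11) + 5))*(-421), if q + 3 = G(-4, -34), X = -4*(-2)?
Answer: 21892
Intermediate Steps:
X = 8
q = -37 (q = -3 - 34 = -37)
(q + L(X, (6 + 11) + 5))*(-421) = (-37 - 15)*(-421) = -52*(-421) = 21892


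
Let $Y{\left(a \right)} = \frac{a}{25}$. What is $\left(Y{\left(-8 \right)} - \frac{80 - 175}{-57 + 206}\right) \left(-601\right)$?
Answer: $- \frac{710983}{3725} \approx -190.87$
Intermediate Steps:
$Y{\left(a \right)} = \frac{a}{25}$ ($Y{\left(a \right)} = a \frac{1}{25} = \frac{a}{25}$)
$\left(Y{\left(-8 \right)} - \frac{80 - 175}{-57 + 206}\right) \left(-601\right) = \left(\frac{1}{25} \left(-8\right) - \frac{80 - 175}{-57 + 206}\right) \left(-601\right) = \left(- \frac{8}{25} - - \frac{95}{149}\right) \left(-601\right) = \left(- \frac{8}{25} + \frac{95}{149}\right) \left(-601\right) = \frac{1183}{3725} \left(-601\right) = - \frac{710983}{3725}$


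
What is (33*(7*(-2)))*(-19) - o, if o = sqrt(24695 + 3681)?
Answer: 8778 - 2*sqrt(7094) ≈ 8609.5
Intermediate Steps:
o = 2*sqrt(7094) (o = sqrt(28376) = 2*sqrt(7094) ≈ 168.45)
(33*(7*(-2)))*(-19) - o = (33*(7*(-2)))*(-19) - 2*sqrt(7094) = (33*(-14))*(-19) - 2*sqrt(7094) = -462*(-19) - 2*sqrt(7094) = 8778 - 2*sqrt(7094)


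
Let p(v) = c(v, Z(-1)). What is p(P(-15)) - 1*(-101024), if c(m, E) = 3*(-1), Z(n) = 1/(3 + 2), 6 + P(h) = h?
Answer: 101021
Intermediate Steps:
P(h) = -6 + h
Z(n) = ⅕ (Z(n) = 1/5 = ⅕)
c(m, E) = -3
p(v) = -3
p(P(-15)) - 1*(-101024) = -3 - 1*(-101024) = -3 + 101024 = 101021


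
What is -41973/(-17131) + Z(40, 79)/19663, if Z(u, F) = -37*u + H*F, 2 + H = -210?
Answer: 73293033/48120979 ≈ 1.5231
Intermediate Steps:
H = -212 (H = -2 - 210 = -212)
Z(u, F) = -212*F - 37*u (Z(u, F) = -37*u - 212*F = -212*F - 37*u)
-41973/(-17131) + Z(40, 79)/19663 = -41973/(-17131) + (-212*79 - 37*40)/19663 = -41973*(-1/17131) + (-16748 - 1480)*(1/19663) = 41973/17131 - 18228*1/19663 = 41973/17131 - 2604/2809 = 73293033/48120979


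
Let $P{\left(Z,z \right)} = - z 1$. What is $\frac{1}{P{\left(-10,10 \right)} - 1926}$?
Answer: $- \frac{1}{1936} \approx -0.00051653$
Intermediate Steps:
$P{\left(Z,z \right)} = - z$
$\frac{1}{P{\left(-10,10 \right)} - 1926} = \frac{1}{\left(-1\right) 10 - 1926} = \frac{1}{-10 - 1926} = \frac{1}{-1936} = - \frac{1}{1936}$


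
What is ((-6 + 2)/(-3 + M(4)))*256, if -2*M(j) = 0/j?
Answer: 1024/3 ≈ 341.33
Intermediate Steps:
M(j) = 0 (M(j) = -0/j = -½*0 = 0)
((-6 + 2)/(-3 + M(4)))*256 = ((-6 + 2)/(-3 + 0))*256 = (-4/(-3))*256 = -⅓*(-4)*256 = (4/3)*256 = 1024/3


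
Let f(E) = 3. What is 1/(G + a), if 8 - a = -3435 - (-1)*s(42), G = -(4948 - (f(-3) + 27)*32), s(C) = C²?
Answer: -1/2309 ≈ -0.00043309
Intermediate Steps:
G = -3988 (G = -(4948 - (3 + 27)*32) = -(4948 - 30*32) = -(4948 - 1*960) = -(4948 - 960) = -1*3988 = -3988)
a = 1679 (a = 8 - (-3435 - (-1)*42²) = 8 - (-3435 - (-1)*1764) = 8 - (-3435 - 1*(-1764)) = 8 - (-3435 + 1764) = 8 - 1*(-1671) = 8 + 1671 = 1679)
1/(G + a) = 1/(-3988 + 1679) = 1/(-2309) = -1/2309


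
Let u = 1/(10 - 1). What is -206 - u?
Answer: -1855/9 ≈ -206.11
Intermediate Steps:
u = ⅑ (u = 1/9 = ⅑ ≈ 0.11111)
-206 - u = -206 - 1*⅑ = -206 - ⅑ = -1855/9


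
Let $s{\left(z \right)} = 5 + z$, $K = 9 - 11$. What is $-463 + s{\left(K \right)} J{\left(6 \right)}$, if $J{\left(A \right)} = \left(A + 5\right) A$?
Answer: $-265$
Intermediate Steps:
$K = -2$ ($K = 9 - 11 = -2$)
$J{\left(A \right)} = A \left(5 + A\right)$ ($J{\left(A \right)} = \left(5 + A\right) A = A \left(5 + A\right)$)
$-463 + s{\left(K \right)} J{\left(6 \right)} = -463 + \left(5 - 2\right) 6 \left(5 + 6\right) = -463 + 3 \cdot 6 \cdot 11 = -463 + 3 \cdot 66 = -463 + 198 = -265$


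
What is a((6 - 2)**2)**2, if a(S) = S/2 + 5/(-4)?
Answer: 729/16 ≈ 45.563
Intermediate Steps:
a(S) = -5/4 + S/2 (a(S) = S*(1/2) + 5*(-1/4) = S/2 - 5/4 = -5/4 + S/2)
a((6 - 2)**2)**2 = (-5/4 + (6 - 2)**2/2)**2 = (-5/4 + (1/2)*4**2)**2 = (-5/4 + (1/2)*16)**2 = (-5/4 + 8)**2 = (27/4)**2 = 729/16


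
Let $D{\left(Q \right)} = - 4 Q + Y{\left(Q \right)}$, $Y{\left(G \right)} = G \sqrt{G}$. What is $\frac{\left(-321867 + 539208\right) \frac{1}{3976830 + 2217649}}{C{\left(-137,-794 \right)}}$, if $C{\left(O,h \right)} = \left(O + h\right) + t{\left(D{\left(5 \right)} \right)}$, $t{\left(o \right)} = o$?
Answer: $- \frac{206691291}{5601518692204} - \frac{1086705 \sqrt{5}}{5601518692204} \approx -3.7333 \cdot 10^{-5}$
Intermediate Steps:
$Y{\left(G \right)} = G^{\frac{3}{2}}$
$D{\left(Q \right)} = Q^{\frac{3}{2}} - 4 Q$ ($D{\left(Q \right)} = - 4 Q + Q^{\frac{3}{2}} = Q^{\frac{3}{2}} - 4 Q$)
$C{\left(O,h \right)} = -20 + O + h + 5 \sqrt{5}$ ($C{\left(O,h \right)} = \left(O + h\right) + \left(5^{\frac{3}{2}} - 20\right) = \left(O + h\right) - \left(20 - 5 \sqrt{5}\right) = -20 + O + h + 5 \sqrt{5}$)
$\frac{\left(-321867 + 539208\right) \frac{1}{3976830 + 2217649}}{C{\left(-137,-794 \right)}} = \frac{\left(-321867 + 539208\right) \frac{1}{3976830 + 2217649}}{-20 - 137 - 794 + 5 \sqrt{5}} = \frac{217341 \cdot \frac{1}{6194479}}{-951 + 5 \sqrt{5}} = \frac{217341}{6194479 \left(-951 + 5 \sqrt{5}\right)}$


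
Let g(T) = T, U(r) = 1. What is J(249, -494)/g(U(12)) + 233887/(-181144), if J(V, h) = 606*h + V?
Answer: -54183121447/181144 ≈ -2.9912e+5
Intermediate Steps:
J(V, h) = V + 606*h
J(249, -494)/g(U(12)) + 233887/(-181144) = (249 + 606*(-494))/1 + 233887/(-181144) = (249 - 299364)*1 + 233887*(-1/181144) = -299115*1 - 233887/181144 = -299115 - 233887/181144 = -54183121447/181144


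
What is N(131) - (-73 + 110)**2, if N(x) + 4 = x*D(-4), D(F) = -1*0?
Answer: -1373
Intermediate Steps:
D(F) = 0
N(x) = -4 (N(x) = -4 + x*0 = -4 + 0 = -4)
N(131) - (-73 + 110)**2 = -4 - (-73 + 110)**2 = -4 - 1*37**2 = -4 - 1*1369 = -4 - 1369 = -1373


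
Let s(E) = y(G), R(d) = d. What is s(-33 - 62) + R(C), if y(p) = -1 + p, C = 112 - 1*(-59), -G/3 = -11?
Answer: 203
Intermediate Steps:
G = 33 (G = -3*(-11) = 33)
C = 171 (C = 112 + 59 = 171)
s(E) = 32 (s(E) = -1 + 33 = 32)
s(-33 - 62) + R(C) = 32 + 171 = 203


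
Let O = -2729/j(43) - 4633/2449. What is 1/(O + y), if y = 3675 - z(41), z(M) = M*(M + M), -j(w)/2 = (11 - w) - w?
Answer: 367350/107602279 ≈ 0.0034140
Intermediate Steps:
j(w) = -22 + 4*w (j(w) = -2*((11 - w) - w) = -2*(11 - 2*w) = -22 + 4*w)
z(M) = 2*M² (z(M) = M*(2*M) = 2*M²)
y = 313 (y = 3675 - 2*41² = 3675 - 2*1681 = 3675 - 1*3362 = 3675 - 3362 = 313)
O = -7378271/367350 (O = -2729/(-22 + 4*43) - 4633/2449 = -2729/(-22 + 172) - 4633*1/2449 = -2729/150 - 4633/2449 = -7378271/367350 ≈ -20.085)
1/(O + y) = 1/(-7378271/367350 + 313) = 1/(107602279/367350) = 367350/107602279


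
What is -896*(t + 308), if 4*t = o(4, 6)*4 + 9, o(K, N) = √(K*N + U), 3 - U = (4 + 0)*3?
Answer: -277984 - 896*√15 ≈ -2.8145e+5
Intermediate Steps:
U = -9 (U = 3 - (4 + 0)*3 = 3 - 4*3 = 3 - 1*12 = 3 - 12 = -9)
o(K, N) = √(-9 + K*N) (o(K, N) = √(K*N - 9) = √(-9 + K*N))
t = 9/4 + √15 (t = (√(-9 + 4*6)*4 + 9)/4 = (√(-9 + 24)*4 + 9)/4 = (√15*4 + 9)/4 = (4*√15 + 9)/4 = (9 + 4*√15)/4 = 9/4 + √15 ≈ 6.1230)
-896*(t + 308) = -896*((9/4 + √15) + 308) = -896*(1241/4 + √15) = -277984 - 896*√15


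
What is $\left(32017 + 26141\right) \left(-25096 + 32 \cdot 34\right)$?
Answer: $-1396257264$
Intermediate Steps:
$\left(32017 + 26141\right) \left(-25096 + 32 \cdot 34\right) = 58158 \left(-25096 + 1088\right) = 58158 \left(-24008\right) = -1396257264$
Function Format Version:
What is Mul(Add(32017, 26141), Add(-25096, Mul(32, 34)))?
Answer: -1396257264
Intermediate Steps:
Mul(Add(32017, 26141), Add(-25096, Mul(32, 34))) = Mul(58158, Add(-25096, 1088)) = Mul(58158, -24008) = -1396257264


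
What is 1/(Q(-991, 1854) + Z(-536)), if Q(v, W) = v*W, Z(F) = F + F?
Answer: -1/1838386 ≈ -5.4396e-7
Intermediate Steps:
Z(F) = 2*F
Q(v, W) = W*v
1/(Q(-991, 1854) + Z(-536)) = 1/(1854*(-991) + 2*(-536)) = 1/(-1837314 - 1072) = 1/(-1838386) = -1/1838386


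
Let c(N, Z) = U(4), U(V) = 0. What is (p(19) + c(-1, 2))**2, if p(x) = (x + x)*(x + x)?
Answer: 2085136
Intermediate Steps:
c(N, Z) = 0
p(x) = 4*x**2 (p(x) = (2*x)*(2*x) = 4*x**2)
(p(19) + c(-1, 2))**2 = (4*19**2 + 0)**2 = (4*361 + 0)**2 = (1444 + 0)**2 = 1444**2 = 2085136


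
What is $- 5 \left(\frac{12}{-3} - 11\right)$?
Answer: $75$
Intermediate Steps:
$- 5 \left(\frac{12}{-3} - 11\right) = - 5 \left(12 \left(- \frac{1}{3}\right) - 11\right) = - 5 \left(-4 - 11\right) = \left(-5\right) \left(-15\right) = 75$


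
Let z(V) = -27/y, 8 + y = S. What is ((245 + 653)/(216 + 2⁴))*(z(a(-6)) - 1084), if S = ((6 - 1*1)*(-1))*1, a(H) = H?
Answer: -217765/52 ≈ -4187.8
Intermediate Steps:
S = -5 (S = ((6 - 1)*(-1))*1 = (5*(-1))*1 = -5*1 = -5)
y = -13 (y = -8 - 5 = -13)
z(V) = 27/13 (z(V) = -27/(-13) = -27*(-1/13) = 27/13)
((245 + 653)/(216 + 2⁴))*(z(a(-6)) - 1084) = ((245 + 653)/(216 + 2⁴))*(27/13 - 1084) = (898/(216 + 16))*(-14065/13) = (898/232)*(-14065/13) = (898*(1/232))*(-14065/13) = (449/116)*(-14065/13) = -217765/52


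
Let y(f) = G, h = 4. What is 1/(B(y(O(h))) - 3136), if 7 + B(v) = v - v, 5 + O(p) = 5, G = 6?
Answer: -1/3143 ≈ -0.00031817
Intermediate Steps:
O(p) = 0 (O(p) = -5 + 5 = 0)
y(f) = 6
B(v) = -7 (B(v) = -7 + (v - v) = -7 + 0 = -7)
1/(B(y(O(h))) - 3136) = 1/(-7 - 3136) = 1/(-3143) = -1/3143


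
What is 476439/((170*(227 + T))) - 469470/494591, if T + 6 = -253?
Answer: -238196358249/2690575040 ≈ -88.530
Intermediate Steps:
T = -259 (T = -6 - 253 = -259)
476439/((170*(227 + T))) - 469470/494591 = 476439/((170*(227 - 259))) - 469470/494591 = 476439/((170*(-32))) - 469470*1/494591 = 476439/(-5440) - 469470/494591 = 476439*(-1/5440) - 469470/494591 = -476439/5440 - 469470/494591 = -238196358249/2690575040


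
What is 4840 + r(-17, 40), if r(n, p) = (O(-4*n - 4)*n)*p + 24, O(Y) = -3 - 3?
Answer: 8944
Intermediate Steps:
O(Y) = -6
r(n, p) = 24 - 6*n*p (r(n, p) = (-6*n)*p + 24 = -6*n*p + 24 = 24 - 6*n*p)
4840 + r(-17, 40) = 4840 + (24 - 6*(-17)*40) = 4840 + (24 + 4080) = 4840 + 4104 = 8944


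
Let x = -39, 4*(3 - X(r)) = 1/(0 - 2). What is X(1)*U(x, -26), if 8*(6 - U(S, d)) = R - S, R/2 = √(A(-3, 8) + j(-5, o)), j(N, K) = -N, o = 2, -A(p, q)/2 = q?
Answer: 225/64 - 25*I*√11/32 ≈ 3.5156 - 2.5911*I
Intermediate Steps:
A(p, q) = -2*q
X(r) = 25/8 (X(r) = 3 - 1/(4*(0 - 2)) = 3 - ¼/(-2) = 3 - ¼*(-½) = 3 + ⅛ = 25/8)
R = 2*I*√11 (R = 2*√(-2*8 - 1*(-5)) = 2*√(-16 + 5) = 2*√(-11) = 2*(I*√11) = 2*I*√11 ≈ 6.6332*I)
U(S, d) = 6 + S/8 - I*√11/4 (U(S, d) = 6 - (2*I*√11 - S)/8 = 6 - (-S + 2*I*√11)/8 = 6 + (S/8 - I*√11/4) = 6 + S/8 - I*√11/4)
X(1)*U(x, -26) = 25*(6 + (⅛)*(-39) - I*√11/4)/8 = 25*(6 - 39/8 - I*√11/4)/8 = 25*(9/8 - I*√11/4)/8 = 225/64 - 25*I*√11/32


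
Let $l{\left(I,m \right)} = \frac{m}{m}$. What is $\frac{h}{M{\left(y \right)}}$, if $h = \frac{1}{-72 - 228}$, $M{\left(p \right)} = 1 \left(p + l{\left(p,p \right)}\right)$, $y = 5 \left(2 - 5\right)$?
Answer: $\frac{1}{4200} \approx 0.0002381$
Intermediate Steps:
$l{\left(I,m \right)} = 1$
$y = -15$ ($y = 5 \left(-3\right) = -15$)
$M{\left(p \right)} = 1 + p$ ($M{\left(p \right)} = 1 \left(p + 1\right) = 1 \left(1 + p\right) = 1 + p$)
$h = - \frac{1}{300}$ ($h = \frac{1}{-300} = - \frac{1}{300} \approx -0.0033333$)
$\frac{h}{M{\left(y \right)}} = - \frac{1}{300 \left(1 - 15\right)} = - \frac{1}{300 \left(-14\right)} = \left(- \frac{1}{300}\right) \left(- \frac{1}{14}\right) = \frac{1}{4200}$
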